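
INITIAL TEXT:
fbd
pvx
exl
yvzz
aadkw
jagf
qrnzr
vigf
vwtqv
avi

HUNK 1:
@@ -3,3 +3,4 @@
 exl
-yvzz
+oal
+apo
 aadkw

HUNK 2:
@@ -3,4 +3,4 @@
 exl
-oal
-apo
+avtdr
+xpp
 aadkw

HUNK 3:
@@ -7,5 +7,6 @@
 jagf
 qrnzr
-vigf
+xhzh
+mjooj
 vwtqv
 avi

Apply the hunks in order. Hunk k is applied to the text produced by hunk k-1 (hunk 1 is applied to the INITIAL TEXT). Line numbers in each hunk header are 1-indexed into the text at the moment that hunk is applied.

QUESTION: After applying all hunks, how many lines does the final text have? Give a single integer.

Hunk 1: at line 3 remove [yvzz] add [oal,apo] -> 11 lines: fbd pvx exl oal apo aadkw jagf qrnzr vigf vwtqv avi
Hunk 2: at line 3 remove [oal,apo] add [avtdr,xpp] -> 11 lines: fbd pvx exl avtdr xpp aadkw jagf qrnzr vigf vwtqv avi
Hunk 3: at line 7 remove [vigf] add [xhzh,mjooj] -> 12 lines: fbd pvx exl avtdr xpp aadkw jagf qrnzr xhzh mjooj vwtqv avi
Final line count: 12

Answer: 12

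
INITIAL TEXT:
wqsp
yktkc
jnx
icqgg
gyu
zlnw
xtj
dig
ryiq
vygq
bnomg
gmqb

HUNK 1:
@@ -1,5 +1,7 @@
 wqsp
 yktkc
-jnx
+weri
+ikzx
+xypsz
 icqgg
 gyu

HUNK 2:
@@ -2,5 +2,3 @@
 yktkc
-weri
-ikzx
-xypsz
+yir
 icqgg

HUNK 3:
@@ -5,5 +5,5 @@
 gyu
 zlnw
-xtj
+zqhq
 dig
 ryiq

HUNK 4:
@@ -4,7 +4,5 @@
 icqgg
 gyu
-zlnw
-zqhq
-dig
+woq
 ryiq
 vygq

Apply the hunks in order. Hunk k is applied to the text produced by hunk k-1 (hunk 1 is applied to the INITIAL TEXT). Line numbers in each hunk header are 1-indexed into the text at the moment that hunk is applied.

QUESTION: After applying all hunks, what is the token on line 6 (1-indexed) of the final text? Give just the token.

Hunk 1: at line 1 remove [jnx] add [weri,ikzx,xypsz] -> 14 lines: wqsp yktkc weri ikzx xypsz icqgg gyu zlnw xtj dig ryiq vygq bnomg gmqb
Hunk 2: at line 2 remove [weri,ikzx,xypsz] add [yir] -> 12 lines: wqsp yktkc yir icqgg gyu zlnw xtj dig ryiq vygq bnomg gmqb
Hunk 3: at line 5 remove [xtj] add [zqhq] -> 12 lines: wqsp yktkc yir icqgg gyu zlnw zqhq dig ryiq vygq bnomg gmqb
Hunk 4: at line 4 remove [zlnw,zqhq,dig] add [woq] -> 10 lines: wqsp yktkc yir icqgg gyu woq ryiq vygq bnomg gmqb
Final line 6: woq

Answer: woq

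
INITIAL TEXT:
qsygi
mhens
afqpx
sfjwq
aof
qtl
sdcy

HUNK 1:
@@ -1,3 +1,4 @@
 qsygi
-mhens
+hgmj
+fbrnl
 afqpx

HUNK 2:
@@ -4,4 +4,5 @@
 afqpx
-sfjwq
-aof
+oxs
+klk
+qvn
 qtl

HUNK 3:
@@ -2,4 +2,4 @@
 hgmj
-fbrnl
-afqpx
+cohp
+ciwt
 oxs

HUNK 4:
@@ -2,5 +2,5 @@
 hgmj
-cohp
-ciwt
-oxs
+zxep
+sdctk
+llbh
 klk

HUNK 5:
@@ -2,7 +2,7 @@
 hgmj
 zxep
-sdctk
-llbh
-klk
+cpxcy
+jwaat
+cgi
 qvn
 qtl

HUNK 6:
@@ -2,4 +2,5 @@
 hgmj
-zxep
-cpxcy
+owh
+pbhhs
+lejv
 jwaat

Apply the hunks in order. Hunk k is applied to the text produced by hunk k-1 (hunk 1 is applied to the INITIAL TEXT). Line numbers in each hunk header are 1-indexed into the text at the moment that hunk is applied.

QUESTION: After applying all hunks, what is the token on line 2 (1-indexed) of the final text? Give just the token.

Hunk 1: at line 1 remove [mhens] add [hgmj,fbrnl] -> 8 lines: qsygi hgmj fbrnl afqpx sfjwq aof qtl sdcy
Hunk 2: at line 4 remove [sfjwq,aof] add [oxs,klk,qvn] -> 9 lines: qsygi hgmj fbrnl afqpx oxs klk qvn qtl sdcy
Hunk 3: at line 2 remove [fbrnl,afqpx] add [cohp,ciwt] -> 9 lines: qsygi hgmj cohp ciwt oxs klk qvn qtl sdcy
Hunk 4: at line 2 remove [cohp,ciwt,oxs] add [zxep,sdctk,llbh] -> 9 lines: qsygi hgmj zxep sdctk llbh klk qvn qtl sdcy
Hunk 5: at line 2 remove [sdctk,llbh,klk] add [cpxcy,jwaat,cgi] -> 9 lines: qsygi hgmj zxep cpxcy jwaat cgi qvn qtl sdcy
Hunk 6: at line 2 remove [zxep,cpxcy] add [owh,pbhhs,lejv] -> 10 lines: qsygi hgmj owh pbhhs lejv jwaat cgi qvn qtl sdcy
Final line 2: hgmj

Answer: hgmj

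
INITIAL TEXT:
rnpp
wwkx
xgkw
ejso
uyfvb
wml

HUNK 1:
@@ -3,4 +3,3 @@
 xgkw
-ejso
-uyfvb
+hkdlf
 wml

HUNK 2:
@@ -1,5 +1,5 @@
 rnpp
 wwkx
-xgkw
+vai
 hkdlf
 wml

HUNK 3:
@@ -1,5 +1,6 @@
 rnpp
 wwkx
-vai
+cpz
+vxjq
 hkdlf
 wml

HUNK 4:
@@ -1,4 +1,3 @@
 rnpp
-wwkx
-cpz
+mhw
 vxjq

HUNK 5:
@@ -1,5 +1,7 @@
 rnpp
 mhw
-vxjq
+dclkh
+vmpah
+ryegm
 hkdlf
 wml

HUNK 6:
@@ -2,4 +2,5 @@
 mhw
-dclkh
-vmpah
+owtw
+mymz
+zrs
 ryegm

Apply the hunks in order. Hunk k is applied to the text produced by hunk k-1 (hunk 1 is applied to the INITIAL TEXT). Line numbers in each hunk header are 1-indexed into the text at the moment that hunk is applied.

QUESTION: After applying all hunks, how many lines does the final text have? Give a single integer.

Answer: 8

Derivation:
Hunk 1: at line 3 remove [ejso,uyfvb] add [hkdlf] -> 5 lines: rnpp wwkx xgkw hkdlf wml
Hunk 2: at line 1 remove [xgkw] add [vai] -> 5 lines: rnpp wwkx vai hkdlf wml
Hunk 3: at line 1 remove [vai] add [cpz,vxjq] -> 6 lines: rnpp wwkx cpz vxjq hkdlf wml
Hunk 4: at line 1 remove [wwkx,cpz] add [mhw] -> 5 lines: rnpp mhw vxjq hkdlf wml
Hunk 5: at line 1 remove [vxjq] add [dclkh,vmpah,ryegm] -> 7 lines: rnpp mhw dclkh vmpah ryegm hkdlf wml
Hunk 6: at line 2 remove [dclkh,vmpah] add [owtw,mymz,zrs] -> 8 lines: rnpp mhw owtw mymz zrs ryegm hkdlf wml
Final line count: 8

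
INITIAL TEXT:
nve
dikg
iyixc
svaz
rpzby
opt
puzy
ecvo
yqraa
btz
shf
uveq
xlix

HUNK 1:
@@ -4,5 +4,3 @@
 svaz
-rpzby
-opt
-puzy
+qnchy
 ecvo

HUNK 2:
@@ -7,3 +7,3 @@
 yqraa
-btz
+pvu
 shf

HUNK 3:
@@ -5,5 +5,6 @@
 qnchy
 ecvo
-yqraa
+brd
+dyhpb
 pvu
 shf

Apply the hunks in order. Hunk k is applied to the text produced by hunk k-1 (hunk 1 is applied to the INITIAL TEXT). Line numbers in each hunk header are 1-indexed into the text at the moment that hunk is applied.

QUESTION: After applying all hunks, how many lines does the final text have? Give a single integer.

Answer: 12

Derivation:
Hunk 1: at line 4 remove [rpzby,opt,puzy] add [qnchy] -> 11 lines: nve dikg iyixc svaz qnchy ecvo yqraa btz shf uveq xlix
Hunk 2: at line 7 remove [btz] add [pvu] -> 11 lines: nve dikg iyixc svaz qnchy ecvo yqraa pvu shf uveq xlix
Hunk 3: at line 5 remove [yqraa] add [brd,dyhpb] -> 12 lines: nve dikg iyixc svaz qnchy ecvo brd dyhpb pvu shf uveq xlix
Final line count: 12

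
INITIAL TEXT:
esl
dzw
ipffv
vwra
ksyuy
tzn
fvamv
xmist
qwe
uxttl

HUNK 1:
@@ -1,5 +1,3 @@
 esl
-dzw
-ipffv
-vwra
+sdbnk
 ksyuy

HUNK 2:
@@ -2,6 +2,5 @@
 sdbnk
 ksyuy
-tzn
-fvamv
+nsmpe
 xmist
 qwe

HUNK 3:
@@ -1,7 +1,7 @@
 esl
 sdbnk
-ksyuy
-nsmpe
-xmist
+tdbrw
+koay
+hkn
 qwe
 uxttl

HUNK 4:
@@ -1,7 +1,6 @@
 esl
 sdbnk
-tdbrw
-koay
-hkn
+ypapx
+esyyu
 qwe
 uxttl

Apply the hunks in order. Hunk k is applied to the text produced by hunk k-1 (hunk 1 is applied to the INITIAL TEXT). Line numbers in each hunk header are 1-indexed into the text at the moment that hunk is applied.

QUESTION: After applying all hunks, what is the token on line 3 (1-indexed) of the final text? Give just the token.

Hunk 1: at line 1 remove [dzw,ipffv,vwra] add [sdbnk] -> 8 lines: esl sdbnk ksyuy tzn fvamv xmist qwe uxttl
Hunk 2: at line 2 remove [tzn,fvamv] add [nsmpe] -> 7 lines: esl sdbnk ksyuy nsmpe xmist qwe uxttl
Hunk 3: at line 1 remove [ksyuy,nsmpe,xmist] add [tdbrw,koay,hkn] -> 7 lines: esl sdbnk tdbrw koay hkn qwe uxttl
Hunk 4: at line 1 remove [tdbrw,koay,hkn] add [ypapx,esyyu] -> 6 lines: esl sdbnk ypapx esyyu qwe uxttl
Final line 3: ypapx

Answer: ypapx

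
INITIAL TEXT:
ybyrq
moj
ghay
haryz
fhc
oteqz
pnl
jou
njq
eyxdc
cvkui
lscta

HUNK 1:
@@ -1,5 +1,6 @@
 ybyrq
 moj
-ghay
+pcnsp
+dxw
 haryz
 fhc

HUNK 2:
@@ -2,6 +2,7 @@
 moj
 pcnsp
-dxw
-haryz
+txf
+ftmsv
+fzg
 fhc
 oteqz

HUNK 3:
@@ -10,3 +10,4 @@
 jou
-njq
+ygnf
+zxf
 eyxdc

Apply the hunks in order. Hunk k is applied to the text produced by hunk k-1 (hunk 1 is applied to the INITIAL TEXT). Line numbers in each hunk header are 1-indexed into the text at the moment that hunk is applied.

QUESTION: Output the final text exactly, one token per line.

Answer: ybyrq
moj
pcnsp
txf
ftmsv
fzg
fhc
oteqz
pnl
jou
ygnf
zxf
eyxdc
cvkui
lscta

Derivation:
Hunk 1: at line 1 remove [ghay] add [pcnsp,dxw] -> 13 lines: ybyrq moj pcnsp dxw haryz fhc oteqz pnl jou njq eyxdc cvkui lscta
Hunk 2: at line 2 remove [dxw,haryz] add [txf,ftmsv,fzg] -> 14 lines: ybyrq moj pcnsp txf ftmsv fzg fhc oteqz pnl jou njq eyxdc cvkui lscta
Hunk 3: at line 10 remove [njq] add [ygnf,zxf] -> 15 lines: ybyrq moj pcnsp txf ftmsv fzg fhc oteqz pnl jou ygnf zxf eyxdc cvkui lscta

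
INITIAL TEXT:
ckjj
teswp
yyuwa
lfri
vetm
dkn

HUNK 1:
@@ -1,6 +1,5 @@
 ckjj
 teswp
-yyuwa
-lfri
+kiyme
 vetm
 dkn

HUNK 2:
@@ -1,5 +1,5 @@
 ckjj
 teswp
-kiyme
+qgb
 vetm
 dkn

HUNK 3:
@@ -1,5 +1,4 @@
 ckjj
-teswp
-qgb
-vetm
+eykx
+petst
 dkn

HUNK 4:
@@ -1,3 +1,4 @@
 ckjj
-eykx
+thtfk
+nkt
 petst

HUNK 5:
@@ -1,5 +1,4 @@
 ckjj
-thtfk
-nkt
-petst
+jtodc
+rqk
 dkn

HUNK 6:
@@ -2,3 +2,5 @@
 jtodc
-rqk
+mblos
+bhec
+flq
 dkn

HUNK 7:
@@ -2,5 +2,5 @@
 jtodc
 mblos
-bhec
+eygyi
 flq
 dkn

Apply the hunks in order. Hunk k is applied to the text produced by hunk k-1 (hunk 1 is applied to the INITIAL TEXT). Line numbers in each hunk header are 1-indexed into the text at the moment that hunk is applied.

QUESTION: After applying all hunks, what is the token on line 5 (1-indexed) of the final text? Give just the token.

Hunk 1: at line 1 remove [yyuwa,lfri] add [kiyme] -> 5 lines: ckjj teswp kiyme vetm dkn
Hunk 2: at line 1 remove [kiyme] add [qgb] -> 5 lines: ckjj teswp qgb vetm dkn
Hunk 3: at line 1 remove [teswp,qgb,vetm] add [eykx,petst] -> 4 lines: ckjj eykx petst dkn
Hunk 4: at line 1 remove [eykx] add [thtfk,nkt] -> 5 lines: ckjj thtfk nkt petst dkn
Hunk 5: at line 1 remove [thtfk,nkt,petst] add [jtodc,rqk] -> 4 lines: ckjj jtodc rqk dkn
Hunk 6: at line 2 remove [rqk] add [mblos,bhec,flq] -> 6 lines: ckjj jtodc mblos bhec flq dkn
Hunk 7: at line 2 remove [bhec] add [eygyi] -> 6 lines: ckjj jtodc mblos eygyi flq dkn
Final line 5: flq

Answer: flq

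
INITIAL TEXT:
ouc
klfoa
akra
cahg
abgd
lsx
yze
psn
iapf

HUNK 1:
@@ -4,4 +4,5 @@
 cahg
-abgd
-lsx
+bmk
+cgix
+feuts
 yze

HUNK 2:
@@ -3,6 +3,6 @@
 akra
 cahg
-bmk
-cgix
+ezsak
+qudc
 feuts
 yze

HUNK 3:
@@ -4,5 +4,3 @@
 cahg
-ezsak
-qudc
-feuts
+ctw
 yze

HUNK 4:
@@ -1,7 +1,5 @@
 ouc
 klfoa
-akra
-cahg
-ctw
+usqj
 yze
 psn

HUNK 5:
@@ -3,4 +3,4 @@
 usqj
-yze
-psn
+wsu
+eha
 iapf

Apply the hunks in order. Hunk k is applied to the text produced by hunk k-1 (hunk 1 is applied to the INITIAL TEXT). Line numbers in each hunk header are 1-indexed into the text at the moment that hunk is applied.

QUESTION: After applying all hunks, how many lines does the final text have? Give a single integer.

Hunk 1: at line 4 remove [abgd,lsx] add [bmk,cgix,feuts] -> 10 lines: ouc klfoa akra cahg bmk cgix feuts yze psn iapf
Hunk 2: at line 3 remove [bmk,cgix] add [ezsak,qudc] -> 10 lines: ouc klfoa akra cahg ezsak qudc feuts yze psn iapf
Hunk 3: at line 4 remove [ezsak,qudc,feuts] add [ctw] -> 8 lines: ouc klfoa akra cahg ctw yze psn iapf
Hunk 4: at line 1 remove [akra,cahg,ctw] add [usqj] -> 6 lines: ouc klfoa usqj yze psn iapf
Hunk 5: at line 3 remove [yze,psn] add [wsu,eha] -> 6 lines: ouc klfoa usqj wsu eha iapf
Final line count: 6

Answer: 6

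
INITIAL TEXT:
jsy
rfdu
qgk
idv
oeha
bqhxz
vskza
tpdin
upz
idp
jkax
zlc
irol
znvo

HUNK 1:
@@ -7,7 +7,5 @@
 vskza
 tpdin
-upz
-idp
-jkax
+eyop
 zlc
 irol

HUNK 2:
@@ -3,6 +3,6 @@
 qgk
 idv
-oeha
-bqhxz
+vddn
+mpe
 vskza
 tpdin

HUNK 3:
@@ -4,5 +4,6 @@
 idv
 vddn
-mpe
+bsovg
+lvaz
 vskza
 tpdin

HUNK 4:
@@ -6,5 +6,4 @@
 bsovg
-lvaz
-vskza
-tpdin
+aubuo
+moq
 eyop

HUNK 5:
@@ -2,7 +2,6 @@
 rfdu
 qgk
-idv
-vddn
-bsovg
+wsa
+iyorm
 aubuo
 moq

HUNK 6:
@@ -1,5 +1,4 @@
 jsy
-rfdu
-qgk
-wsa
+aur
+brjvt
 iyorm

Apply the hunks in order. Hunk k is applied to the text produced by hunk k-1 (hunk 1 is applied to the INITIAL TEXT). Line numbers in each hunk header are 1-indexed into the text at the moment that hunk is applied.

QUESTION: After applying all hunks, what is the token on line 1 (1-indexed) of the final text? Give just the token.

Hunk 1: at line 7 remove [upz,idp,jkax] add [eyop] -> 12 lines: jsy rfdu qgk idv oeha bqhxz vskza tpdin eyop zlc irol znvo
Hunk 2: at line 3 remove [oeha,bqhxz] add [vddn,mpe] -> 12 lines: jsy rfdu qgk idv vddn mpe vskza tpdin eyop zlc irol znvo
Hunk 3: at line 4 remove [mpe] add [bsovg,lvaz] -> 13 lines: jsy rfdu qgk idv vddn bsovg lvaz vskza tpdin eyop zlc irol znvo
Hunk 4: at line 6 remove [lvaz,vskza,tpdin] add [aubuo,moq] -> 12 lines: jsy rfdu qgk idv vddn bsovg aubuo moq eyop zlc irol znvo
Hunk 5: at line 2 remove [idv,vddn,bsovg] add [wsa,iyorm] -> 11 lines: jsy rfdu qgk wsa iyorm aubuo moq eyop zlc irol znvo
Hunk 6: at line 1 remove [rfdu,qgk,wsa] add [aur,brjvt] -> 10 lines: jsy aur brjvt iyorm aubuo moq eyop zlc irol znvo
Final line 1: jsy

Answer: jsy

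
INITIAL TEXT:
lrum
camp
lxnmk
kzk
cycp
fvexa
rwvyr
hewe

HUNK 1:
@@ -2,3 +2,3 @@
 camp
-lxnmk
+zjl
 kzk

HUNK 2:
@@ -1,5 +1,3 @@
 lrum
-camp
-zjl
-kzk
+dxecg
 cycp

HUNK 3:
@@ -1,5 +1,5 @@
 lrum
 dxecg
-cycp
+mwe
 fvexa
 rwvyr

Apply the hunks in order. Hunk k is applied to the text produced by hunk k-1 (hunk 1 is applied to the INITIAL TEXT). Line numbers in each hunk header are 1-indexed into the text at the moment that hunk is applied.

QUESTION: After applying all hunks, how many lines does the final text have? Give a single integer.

Hunk 1: at line 2 remove [lxnmk] add [zjl] -> 8 lines: lrum camp zjl kzk cycp fvexa rwvyr hewe
Hunk 2: at line 1 remove [camp,zjl,kzk] add [dxecg] -> 6 lines: lrum dxecg cycp fvexa rwvyr hewe
Hunk 3: at line 1 remove [cycp] add [mwe] -> 6 lines: lrum dxecg mwe fvexa rwvyr hewe
Final line count: 6

Answer: 6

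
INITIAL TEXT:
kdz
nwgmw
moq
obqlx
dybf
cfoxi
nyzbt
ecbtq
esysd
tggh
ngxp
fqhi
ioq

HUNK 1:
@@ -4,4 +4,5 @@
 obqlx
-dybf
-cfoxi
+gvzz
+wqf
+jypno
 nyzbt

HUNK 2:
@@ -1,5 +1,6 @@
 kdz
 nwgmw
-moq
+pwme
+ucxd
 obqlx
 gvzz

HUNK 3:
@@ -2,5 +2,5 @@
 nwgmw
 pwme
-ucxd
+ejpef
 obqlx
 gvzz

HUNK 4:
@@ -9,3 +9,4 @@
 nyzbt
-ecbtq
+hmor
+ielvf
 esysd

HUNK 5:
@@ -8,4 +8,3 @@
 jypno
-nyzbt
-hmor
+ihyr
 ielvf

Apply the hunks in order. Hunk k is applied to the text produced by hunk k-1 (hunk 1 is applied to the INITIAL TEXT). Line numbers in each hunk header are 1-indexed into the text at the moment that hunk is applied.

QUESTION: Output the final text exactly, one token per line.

Hunk 1: at line 4 remove [dybf,cfoxi] add [gvzz,wqf,jypno] -> 14 lines: kdz nwgmw moq obqlx gvzz wqf jypno nyzbt ecbtq esysd tggh ngxp fqhi ioq
Hunk 2: at line 1 remove [moq] add [pwme,ucxd] -> 15 lines: kdz nwgmw pwme ucxd obqlx gvzz wqf jypno nyzbt ecbtq esysd tggh ngxp fqhi ioq
Hunk 3: at line 2 remove [ucxd] add [ejpef] -> 15 lines: kdz nwgmw pwme ejpef obqlx gvzz wqf jypno nyzbt ecbtq esysd tggh ngxp fqhi ioq
Hunk 4: at line 9 remove [ecbtq] add [hmor,ielvf] -> 16 lines: kdz nwgmw pwme ejpef obqlx gvzz wqf jypno nyzbt hmor ielvf esysd tggh ngxp fqhi ioq
Hunk 5: at line 8 remove [nyzbt,hmor] add [ihyr] -> 15 lines: kdz nwgmw pwme ejpef obqlx gvzz wqf jypno ihyr ielvf esysd tggh ngxp fqhi ioq

Answer: kdz
nwgmw
pwme
ejpef
obqlx
gvzz
wqf
jypno
ihyr
ielvf
esysd
tggh
ngxp
fqhi
ioq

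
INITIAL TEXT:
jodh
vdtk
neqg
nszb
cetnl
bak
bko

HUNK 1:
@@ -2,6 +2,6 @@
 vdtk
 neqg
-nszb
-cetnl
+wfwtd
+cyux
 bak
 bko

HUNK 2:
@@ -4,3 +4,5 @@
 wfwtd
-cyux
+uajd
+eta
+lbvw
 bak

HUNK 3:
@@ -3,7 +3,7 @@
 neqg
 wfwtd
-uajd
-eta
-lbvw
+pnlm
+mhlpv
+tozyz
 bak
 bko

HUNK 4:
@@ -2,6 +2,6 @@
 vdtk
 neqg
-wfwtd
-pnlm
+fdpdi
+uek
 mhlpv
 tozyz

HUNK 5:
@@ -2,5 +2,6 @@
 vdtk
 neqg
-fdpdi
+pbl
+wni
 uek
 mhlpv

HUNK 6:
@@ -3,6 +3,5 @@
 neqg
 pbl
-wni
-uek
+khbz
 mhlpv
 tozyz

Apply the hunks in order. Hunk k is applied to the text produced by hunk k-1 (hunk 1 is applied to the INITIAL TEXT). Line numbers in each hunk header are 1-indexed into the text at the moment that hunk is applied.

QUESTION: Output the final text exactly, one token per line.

Answer: jodh
vdtk
neqg
pbl
khbz
mhlpv
tozyz
bak
bko

Derivation:
Hunk 1: at line 2 remove [nszb,cetnl] add [wfwtd,cyux] -> 7 lines: jodh vdtk neqg wfwtd cyux bak bko
Hunk 2: at line 4 remove [cyux] add [uajd,eta,lbvw] -> 9 lines: jodh vdtk neqg wfwtd uajd eta lbvw bak bko
Hunk 3: at line 3 remove [uajd,eta,lbvw] add [pnlm,mhlpv,tozyz] -> 9 lines: jodh vdtk neqg wfwtd pnlm mhlpv tozyz bak bko
Hunk 4: at line 2 remove [wfwtd,pnlm] add [fdpdi,uek] -> 9 lines: jodh vdtk neqg fdpdi uek mhlpv tozyz bak bko
Hunk 5: at line 2 remove [fdpdi] add [pbl,wni] -> 10 lines: jodh vdtk neqg pbl wni uek mhlpv tozyz bak bko
Hunk 6: at line 3 remove [wni,uek] add [khbz] -> 9 lines: jodh vdtk neqg pbl khbz mhlpv tozyz bak bko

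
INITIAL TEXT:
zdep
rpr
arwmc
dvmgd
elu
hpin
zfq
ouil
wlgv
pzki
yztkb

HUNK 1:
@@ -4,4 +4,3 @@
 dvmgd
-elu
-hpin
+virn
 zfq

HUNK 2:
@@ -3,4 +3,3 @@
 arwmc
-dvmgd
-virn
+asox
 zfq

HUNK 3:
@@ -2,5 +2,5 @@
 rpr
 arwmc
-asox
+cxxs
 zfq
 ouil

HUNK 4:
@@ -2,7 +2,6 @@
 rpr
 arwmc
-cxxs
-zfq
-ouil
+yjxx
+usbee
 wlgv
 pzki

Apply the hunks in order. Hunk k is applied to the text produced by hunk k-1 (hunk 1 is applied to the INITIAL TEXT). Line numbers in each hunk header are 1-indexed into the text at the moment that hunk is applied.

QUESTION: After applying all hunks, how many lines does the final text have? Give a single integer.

Answer: 8

Derivation:
Hunk 1: at line 4 remove [elu,hpin] add [virn] -> 10 lines: zdep rpr arwmc dvmgd virn zfq ouil wlgv pzki yztkb
Hunk 2: at line 3 remove [dvmgd,virn] add [asox] -> 9 lines: zdep rpr arwmc asox zfq ouil wlgv pzki yztkb
Hunk 3: at line 2 remove [asox] add [cxxs] -> 9 lines: zdep rpr arwmc cxxs zfq ouil wlgv pzki yztkb
Hunk 4: at line 2 remove [cxxs,zfq,ouil] add [yjxx,usbee] -> 8 lines: zdep rpr arwmc yjxx usbee wlgv pzki yztkb
Final line count: 8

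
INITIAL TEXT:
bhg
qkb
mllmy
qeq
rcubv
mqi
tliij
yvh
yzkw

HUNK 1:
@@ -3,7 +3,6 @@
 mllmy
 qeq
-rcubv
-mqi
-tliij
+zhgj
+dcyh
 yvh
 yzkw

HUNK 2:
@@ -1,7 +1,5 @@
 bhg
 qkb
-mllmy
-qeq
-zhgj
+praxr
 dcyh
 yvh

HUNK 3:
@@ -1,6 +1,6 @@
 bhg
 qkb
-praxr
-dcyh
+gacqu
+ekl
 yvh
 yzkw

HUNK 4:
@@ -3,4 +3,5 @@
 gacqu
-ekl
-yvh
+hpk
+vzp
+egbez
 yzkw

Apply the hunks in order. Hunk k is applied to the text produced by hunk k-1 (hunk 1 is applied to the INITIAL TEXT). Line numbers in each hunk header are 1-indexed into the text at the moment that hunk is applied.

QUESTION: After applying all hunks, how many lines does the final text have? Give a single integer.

Answer: 7

Derivation:
Hunk 1: at line 3 remove [rcubv,mqi,tliij] add [zhgj,dcyh] -> 8 lines: bhg qkb mllmy qeq zhgj dcyh yvh yzkw
Hunk 2: at line 1 remove [mllmy,qeq,zhgj] add [praxr] -> 6 lines: bhg qkb praxr dcyh yvh yzkw
Hunk 3: at line 1 remove [praxr,dcyh] add [gacqu,ekl] -> 6 lines: bhg qkb gacqu ekl yvh yzkw
Hunk 4: at line 3 remove [ekl,yvh] add [hpk,vzp,egbez] -> 7 lines: bhg qkb gacqu hpk vzp egbez yzkw
Final line count: 7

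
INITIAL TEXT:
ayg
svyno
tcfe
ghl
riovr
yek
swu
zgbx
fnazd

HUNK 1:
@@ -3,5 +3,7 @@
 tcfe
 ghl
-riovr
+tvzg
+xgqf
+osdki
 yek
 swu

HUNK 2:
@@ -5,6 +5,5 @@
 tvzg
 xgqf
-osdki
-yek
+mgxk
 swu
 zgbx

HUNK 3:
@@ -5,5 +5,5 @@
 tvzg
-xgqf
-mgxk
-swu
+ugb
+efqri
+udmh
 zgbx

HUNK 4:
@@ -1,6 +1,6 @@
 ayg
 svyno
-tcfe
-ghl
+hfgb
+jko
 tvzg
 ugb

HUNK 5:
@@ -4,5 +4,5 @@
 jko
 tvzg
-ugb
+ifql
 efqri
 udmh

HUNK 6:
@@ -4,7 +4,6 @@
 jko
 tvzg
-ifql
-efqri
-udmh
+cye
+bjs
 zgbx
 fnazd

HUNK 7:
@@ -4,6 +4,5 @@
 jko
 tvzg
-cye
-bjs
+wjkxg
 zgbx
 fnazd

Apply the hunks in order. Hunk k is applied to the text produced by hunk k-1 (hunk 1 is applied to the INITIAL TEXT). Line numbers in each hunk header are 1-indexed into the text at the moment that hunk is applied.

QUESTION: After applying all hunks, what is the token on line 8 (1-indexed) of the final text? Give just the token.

Answer: fnazd

Derivation:
Hunk 1: at line 3 remove [riovr] add [tvzg,xgqf,osdki] -> 11 lines: ayg svyno tcfe ghl tvzg xgqf osdki yek swu zgbx fnazd
Hunk 2: at line 5 remove [osdki,yek] add [mgxk] -> 10 lines: ayg svyno tcfe ghl tvzg xgqf mgxk swu zgbx fnazd
Hunk 3: at line 5 remove [xgqf,mgxk,swu] add [ugb,efqri,udmh] -> 10 lines: ayg svyno tcfe ghl tvzg ugb efqri udmh zgbx fnazd
Hunk 4: at line 1 remove [tcfe,ghl] add [hfgb,jko] -> 10 lines: ayg svyno hfgb jko tvzg ugb efqri udmh zgbx fnazd
Hunk 5: at line 4 remove [ugb] add [ifql] -> 10 lines: ayg svyno hfgb jko tvzg ifql efqri udmh zgbx fnazd
Hunk 6: at line 4 remove [ifql,efqri,udmh] add [cye,bjs] -> 9 lines: ayg svyno hfgb jko tvzg cye bjs zgbx fnazd
Hunk 7: at line 4 remove [cye,bjs] add [wjkxg] -> 8 lines: ayg svyno hfgb jko tvzg wjkxg zgbx fnazd
Final line 8: fnazd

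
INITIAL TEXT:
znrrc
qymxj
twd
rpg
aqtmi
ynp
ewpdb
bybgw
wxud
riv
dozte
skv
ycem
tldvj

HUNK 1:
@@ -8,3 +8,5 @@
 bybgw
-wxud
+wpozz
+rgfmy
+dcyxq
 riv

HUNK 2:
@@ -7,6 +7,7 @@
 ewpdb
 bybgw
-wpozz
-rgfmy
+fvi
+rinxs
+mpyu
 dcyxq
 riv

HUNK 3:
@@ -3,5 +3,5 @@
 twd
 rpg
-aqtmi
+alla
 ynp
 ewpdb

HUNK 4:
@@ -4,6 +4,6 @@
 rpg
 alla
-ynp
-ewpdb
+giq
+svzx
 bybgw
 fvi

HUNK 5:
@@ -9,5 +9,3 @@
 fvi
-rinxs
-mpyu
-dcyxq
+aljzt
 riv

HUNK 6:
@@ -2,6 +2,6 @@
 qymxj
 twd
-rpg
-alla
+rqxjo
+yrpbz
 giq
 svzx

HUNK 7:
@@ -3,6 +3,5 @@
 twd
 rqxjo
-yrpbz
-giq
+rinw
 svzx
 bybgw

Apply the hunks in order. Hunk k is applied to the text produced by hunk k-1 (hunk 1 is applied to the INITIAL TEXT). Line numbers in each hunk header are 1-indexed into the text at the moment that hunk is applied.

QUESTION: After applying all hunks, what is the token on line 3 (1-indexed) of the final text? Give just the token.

Hunk 1: at line 8 remove [wxud] add [wpozz,rgfmy,dcyxq] -> 16 lines: znrrc qymxj twd rpg aqtmi ynp ewpdb bybgw wpozz rgfmy dcyxq riv dozte skv ycem tldvj
Hunk 2: at line 7 remove [wpozz,rgfmy] add [fvi,rinxs,mpyu] -> 17 lines: znrrc qymxj twd rpg aqtmi ynp ewpdb bybgw fvi rinxs mpyu dcyxq riv dozte skv ycem tldvj
Hunk 3: at line 3 remove [aqtmi] add [alla] -> 17 lines: znrrc qymxj twd rpg alla ynp ewpdb bybgw fvi rinxs mpyu dcyxq riv dozte skv ycem tldvj
Hunk 4: at line 4 remove [ynp,ewpdb] add [giq,svzx] -> 17 lines: znrrc qymxj twd rpg alla giq svzx bybgw fvi rinxs mpyu dcyxq riv dozte skv ycem tldvj
Hunk 5: at line 9 remove [rinxs,mpyu,dcyxq] add [aljzt] -> 15 lines: znrrc qymxj twd rpg alla giq svzx bybgw fvi aljzt riv dozte skv ycem tldvj
Hunk 6: at line 2 remove [rpg,alla] add [rqxjo,yrpbz] -> 15 lines: znrrc qymxj twd rqxjo yrpbz giq svzx bybgw fvi aljzt riv dozte skv ycem tldvj
Hunk 7: at line 3 remove [yrpbz,giq] add [rinw] -> 14 lines: znrrc qymxj twd rqxjo rinw svzx bybgw fvi aljzt riv dozte skv ycem tldvj
Final line 3: twd

Answer: twd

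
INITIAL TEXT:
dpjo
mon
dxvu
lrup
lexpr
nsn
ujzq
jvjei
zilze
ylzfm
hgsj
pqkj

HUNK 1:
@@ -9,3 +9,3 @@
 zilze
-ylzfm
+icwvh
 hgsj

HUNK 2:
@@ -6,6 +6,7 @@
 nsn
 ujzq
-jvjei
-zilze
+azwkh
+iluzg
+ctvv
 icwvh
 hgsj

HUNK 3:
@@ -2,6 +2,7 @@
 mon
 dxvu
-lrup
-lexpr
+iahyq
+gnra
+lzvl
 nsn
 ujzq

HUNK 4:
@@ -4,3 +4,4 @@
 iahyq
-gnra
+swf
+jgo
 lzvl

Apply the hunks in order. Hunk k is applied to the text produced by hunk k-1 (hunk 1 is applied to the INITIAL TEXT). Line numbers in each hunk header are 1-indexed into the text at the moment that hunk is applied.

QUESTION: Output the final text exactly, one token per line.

Answer: dpjo
mon
dxvu
iahyq
swf
jgo
lzvl
nsn
ujzq
azwkh
iluzg
ctvv
icwvh
hgsj
pqkj

Derivation:
Hunk 1: at line 9 remove [ylzfm] add [icwvh] -> 12 lines: dpjo mon dxvu lrup lexpr nsn ujzq jvjei zilze icwvh hgsj pqkj
Hunk 2: at line 6 remove [jvjei,zilze] add [azwkh,iluzg,ctvv] -> 13 lines: dpjo mon dxvu lrup lexpr nsn ujzq azwkh iluzg ctvv icwvh hgsj pqkj
Hunk 3: at line 2 remove [lrup,lexpr] add [iahyq,gnra,lzvl] -> 14 lines: dpjo mon dxvu iahyq gnra lzvl nsn ujzq azwkh iluzg ctvv icwvh hgsj pqkj
Hunk 4: at line 4 remove [gnra] add [swf,jgo] -> 15 lines: dpjo mon dxvu iahyq swf jgo lzvl nsn ujzq azwkh iluzg ctvv icwvh hgsj pqkj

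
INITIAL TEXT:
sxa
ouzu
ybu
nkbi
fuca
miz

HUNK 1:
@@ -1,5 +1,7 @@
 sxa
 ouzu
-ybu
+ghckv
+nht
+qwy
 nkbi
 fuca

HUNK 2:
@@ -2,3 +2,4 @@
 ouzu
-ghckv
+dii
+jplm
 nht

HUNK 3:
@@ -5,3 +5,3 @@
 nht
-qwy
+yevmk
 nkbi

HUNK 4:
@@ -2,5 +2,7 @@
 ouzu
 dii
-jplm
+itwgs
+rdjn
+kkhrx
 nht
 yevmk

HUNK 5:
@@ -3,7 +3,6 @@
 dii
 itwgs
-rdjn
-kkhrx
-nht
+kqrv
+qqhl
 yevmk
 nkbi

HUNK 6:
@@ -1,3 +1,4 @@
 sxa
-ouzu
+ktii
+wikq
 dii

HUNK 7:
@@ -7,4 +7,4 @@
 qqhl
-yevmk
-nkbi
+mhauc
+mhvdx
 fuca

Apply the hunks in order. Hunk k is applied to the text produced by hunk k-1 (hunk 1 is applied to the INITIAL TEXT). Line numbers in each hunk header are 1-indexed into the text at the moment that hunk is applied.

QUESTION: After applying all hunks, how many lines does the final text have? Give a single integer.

Hunk 1: at line 1 remove [ybu] add [ghckv,nht,qwy] -> 8 lines: sxa ouzu ghckv nht qwy nkbi fuca miz
Hunk 2: at line 2 remove [ghckv] add [dii,jplm] -> 9 lines: sxa ouzu dii jplm nht qwy nkbi fuca miz
Hunk 3: at line 5 remove [qwy] add [yevmk] -> 9 lines: sxa ouzu dii jplm nht yevmk nkbi fuca miz
Hunk 4: at line 2 remove [jplm] add [itwgs,rdjn,kkhrx] -> 11 lines: sxa ouzu dii itwgs rdjn kkhrx nht yevmk nkbi fuca miz
Hunk 5: at line 3 remove [rdjn,kkhrx,nht] add [kqrv,qqhl] -> 10 lines: sxa ouzu dii itwgs kqrv qqhl yevmk nkbi fuca miz
Hunk 6: at line 1 remove [ouzu] add [ktii,wikq] -> 11 lines: sxa ktii wikq dii itwgs kqrv qqhl yevmk nkbi fuca miz
Hunk 7: at line 7 remove [yevmk,nkbi] add [mhauc,mhvdx] -> 11 lines: sxa ktii wikq dii itwgs kqrv qqhl mhauc mhvdx fuca miz
Final line count: 11

Answer: 11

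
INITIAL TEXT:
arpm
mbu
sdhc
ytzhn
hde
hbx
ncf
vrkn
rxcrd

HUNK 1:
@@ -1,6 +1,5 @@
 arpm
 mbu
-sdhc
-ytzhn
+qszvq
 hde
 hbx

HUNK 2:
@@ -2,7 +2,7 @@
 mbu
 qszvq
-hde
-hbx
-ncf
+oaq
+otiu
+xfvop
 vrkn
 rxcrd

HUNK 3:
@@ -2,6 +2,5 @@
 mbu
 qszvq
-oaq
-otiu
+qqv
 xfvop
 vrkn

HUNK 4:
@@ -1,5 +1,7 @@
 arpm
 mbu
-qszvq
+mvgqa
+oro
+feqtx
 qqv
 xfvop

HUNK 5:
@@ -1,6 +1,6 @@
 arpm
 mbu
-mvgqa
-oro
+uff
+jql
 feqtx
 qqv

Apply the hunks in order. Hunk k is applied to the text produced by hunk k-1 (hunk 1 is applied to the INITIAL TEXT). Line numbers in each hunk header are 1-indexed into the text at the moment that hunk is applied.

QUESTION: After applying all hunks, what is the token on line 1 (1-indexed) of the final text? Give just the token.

Answer: arpm

Derivation:
Hunk 1: at line 1 remove [sdhc,ytzhn] add [qszvq] -> 8 lines: arpm mbu qszvq hde hbx ncf vrkn rxcrd
Hunk 2: at line 2 remove [hde,hbx,ncf] add [oaq,otiu,xfvop] -> 8 lines: arpm mbu qszvq oaq otiu xfvop vrkn rxcrd
Hunk 3: at line 2 remove [oaq,otiu] add [qqv] -> 7 lines: arpm mbu qszvq qqv xfvop vrkn rxcrd
Hunk 4: at line 1 remove [qszvq] add [mvgqa,oro,feqtx] -> 9 lines: arpm mbu mvgqa oro feqtx qqv xfvop vrkn rxcrd
Hunk 5: at line 1 remove [mvgqa,oro] add [uff,jql] -> 9 lines: arpm mbu uff jql feqtx qqv xfvop vrkn rxcrd
Final line 1: arpm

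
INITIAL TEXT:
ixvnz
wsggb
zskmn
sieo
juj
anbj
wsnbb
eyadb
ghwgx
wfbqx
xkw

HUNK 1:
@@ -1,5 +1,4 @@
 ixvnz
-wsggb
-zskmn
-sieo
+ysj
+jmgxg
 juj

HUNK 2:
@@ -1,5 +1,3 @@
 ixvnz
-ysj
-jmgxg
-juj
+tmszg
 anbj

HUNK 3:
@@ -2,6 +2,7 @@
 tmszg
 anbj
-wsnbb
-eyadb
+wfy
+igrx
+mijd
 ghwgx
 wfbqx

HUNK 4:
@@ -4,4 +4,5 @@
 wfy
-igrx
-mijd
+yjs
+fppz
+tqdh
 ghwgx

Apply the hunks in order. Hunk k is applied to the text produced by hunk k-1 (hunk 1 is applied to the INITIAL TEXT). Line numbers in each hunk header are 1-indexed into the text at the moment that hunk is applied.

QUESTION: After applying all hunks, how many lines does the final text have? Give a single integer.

Answer: 10

Derivation:
Hunk 1: at line 1 remove [wsggb,zskmn,sieo] add [ysj,jmgxg] -> 10 lines: ixvnz ysj jmgxg juj anbj wsnbb eyadb ghwgx wfbqx xkw
Hunk 2: at line 1 remove [ysj,jmgxg,juj] add [tmszg] -> 8 lines: ixvnz tmszg anbj wsnbb eyadb ghwgx wfbqx xkw
Hunk 3: at line 2 remove [wsnbb,eyadb] add [wfy,igrx,mijd] -> 9 lines: ixvnz tmszg anbj wfy igrx mijd ghwgx wfbqx xkw
Hunk 4: at line 4 remove [igrx,mijd] add [yjs,fppz,tqdh] -> 10 lines: ixvnz tmszg anbj wfy yjs fppz tqdh ghwgx wfbqx xkw
Final line count: 10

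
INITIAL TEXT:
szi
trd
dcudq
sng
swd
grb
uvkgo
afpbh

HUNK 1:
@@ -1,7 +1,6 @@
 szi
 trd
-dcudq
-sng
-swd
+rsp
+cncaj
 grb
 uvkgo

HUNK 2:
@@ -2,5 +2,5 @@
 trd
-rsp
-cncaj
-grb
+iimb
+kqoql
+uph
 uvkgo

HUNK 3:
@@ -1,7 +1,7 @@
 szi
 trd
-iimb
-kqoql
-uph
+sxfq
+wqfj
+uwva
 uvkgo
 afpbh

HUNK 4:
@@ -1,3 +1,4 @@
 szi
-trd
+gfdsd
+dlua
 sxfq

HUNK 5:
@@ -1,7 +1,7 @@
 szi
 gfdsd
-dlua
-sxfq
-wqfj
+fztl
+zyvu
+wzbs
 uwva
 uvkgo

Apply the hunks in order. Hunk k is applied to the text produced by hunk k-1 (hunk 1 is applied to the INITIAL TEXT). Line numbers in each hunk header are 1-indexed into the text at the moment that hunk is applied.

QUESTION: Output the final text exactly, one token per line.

Answer: szi
gfdsd
fztl
zyvu
wzbs
uwva
uvkgo
afpbh

Derivation:
Hunk 1: at line 1 remove [dcudq,sng,swd] add [rsp,cncaj] -> 7 lines: szi trd rsp cncaj grb uvkgo afpbh
Hunk 2: at line 2 remove [rsp,cncaj,grb] add [iimb,kqoql,uph] -> 7 lines: szi trd iimb kqoql uph uvkgo afpbh
Hunk 3: at line 1 remove [iimb,kqoql,uph] add [sxfq,wqfj,uwva] -> 7 lines: szi trd sxfq wqfj uwva uvkgo afpbh
Hunk 4: at line 1 remove [trd] add [gfdsd,dlua] -> 8 lines: szi gfdsd dlua sxfq wqfj uwva uvkgo afpbh
Hunk 5: at line 1 remove [dlua,sxfq,wqfj] add [fztl,zyvu,wzbs] -> 8 lines: szi gfdsd fztl zyvu wzbs uwva uvkgo afpbh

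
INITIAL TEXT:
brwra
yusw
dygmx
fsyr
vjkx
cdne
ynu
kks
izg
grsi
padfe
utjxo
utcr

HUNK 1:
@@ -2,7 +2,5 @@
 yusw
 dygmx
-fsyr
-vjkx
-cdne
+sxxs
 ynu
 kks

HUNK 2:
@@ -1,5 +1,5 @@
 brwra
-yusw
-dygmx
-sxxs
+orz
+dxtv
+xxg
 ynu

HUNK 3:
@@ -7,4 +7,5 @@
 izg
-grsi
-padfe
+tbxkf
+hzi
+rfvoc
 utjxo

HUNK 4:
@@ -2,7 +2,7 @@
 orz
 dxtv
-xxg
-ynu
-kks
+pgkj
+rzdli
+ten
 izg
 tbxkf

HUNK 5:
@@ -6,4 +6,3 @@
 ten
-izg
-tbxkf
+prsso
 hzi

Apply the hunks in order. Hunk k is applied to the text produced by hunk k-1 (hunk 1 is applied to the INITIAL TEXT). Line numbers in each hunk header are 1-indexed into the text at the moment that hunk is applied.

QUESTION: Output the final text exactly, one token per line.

Answer: brwra
orz
dxtv
pgkj
rzdli
ten
prsso
hzi
rfvoc
utjxo
utcr

Derivation:
Hunk 1: at line 2 remove [fsyr,vjkx,cdne] add [sxxs] -> 11 lines: brwra yusw dygmx sxxs ynu kks izg grsi padfe utjxo utcr
Hunk 2: at line 1 remove [yusw,dygmx,sxxs] add [orz,dxtv,xxg] -> 11 lines: brwra orz dxtv xxg ynu kks izg grsi padfe utjxo utcr
Hunk 3: at line 7 remove [grsi,padfe] add [tbxkf,hzi,rfvoc] -> 12 lines: brwra orz dxtv xxg ynu kks izg tbxkf hzi rfvoc utjxo utcr
Hunk 4: at line 2 remove [xxg,ynu,kks] add [pgkj,rzdli,ten] -> 12 lines: brwra orz dxtv pgkj rzdli ten izg tbxkf hzi rfvoc utjxo utcr
Hunk 5: at line 6 remove [izg,tbxkf] add [prsso] -> 11 lines: brwra orz dxtv pgkj rzdli ten prsso hzi rfvoc utjxo utcr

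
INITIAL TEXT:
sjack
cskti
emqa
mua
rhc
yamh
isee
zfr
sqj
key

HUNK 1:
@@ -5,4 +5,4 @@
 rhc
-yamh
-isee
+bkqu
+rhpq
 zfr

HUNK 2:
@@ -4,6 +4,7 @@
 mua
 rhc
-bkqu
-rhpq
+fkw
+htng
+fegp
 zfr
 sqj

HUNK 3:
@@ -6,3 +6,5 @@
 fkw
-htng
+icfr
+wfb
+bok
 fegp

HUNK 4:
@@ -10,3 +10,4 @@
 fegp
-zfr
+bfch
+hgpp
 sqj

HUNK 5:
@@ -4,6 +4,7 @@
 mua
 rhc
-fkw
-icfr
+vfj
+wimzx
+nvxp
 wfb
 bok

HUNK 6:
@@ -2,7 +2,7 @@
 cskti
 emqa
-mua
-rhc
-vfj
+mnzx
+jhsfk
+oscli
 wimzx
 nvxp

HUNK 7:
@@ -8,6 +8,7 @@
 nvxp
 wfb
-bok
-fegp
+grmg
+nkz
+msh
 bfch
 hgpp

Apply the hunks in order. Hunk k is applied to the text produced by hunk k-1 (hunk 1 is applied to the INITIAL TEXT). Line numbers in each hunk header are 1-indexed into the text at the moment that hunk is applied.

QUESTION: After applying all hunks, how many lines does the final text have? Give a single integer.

Hunk 1: at line 5 remove [yamh,isee] add [bkqu,rhpq] -> 10 lines: sjack cskti emqa mua rhc bkqu rhpq zfr sqj key
Hunk 2: at line 4 remove [bkqu,rhpq] add [fkw,htng,fegp] -> 11 lines: sjack cskti emqa mua rhc fkw htng fegp zfr sqj key
Hunk 3: at line 6 remove [htng] add [icfr,wfb,bok] -> 13 lines: sjack cskti emqa mua rhc fkw icfr wfb bok fegp zfr sqj key
Hunk 4: at line 10 remove [zfr] add [bfch,hgpp] -> 14 lines: sjack cskti emqa mua rhc fkw icfr wfb bok fegp bfch hgpp sqj key
Hunk 5: at line 4 remove [fkw,icfr] add [vfj,wimzx,nvxp] -> 15 lines: sjack cskti emqa mua rhc vfj wimzx nvxp wfb bok fegp bfch hgpp sqj key
Hunk 6: at line 2 remove [mua,rhc,vfj] add [mnzx,jhsfk,oscli] -> 15 lines: sjack cskti emqa mnzx jhsfk oscli wimzx nvxp wfb bok fegp bfch hgpp sqj key
Hunk 7: at line 8 remove [bok,fegp] add [grmg,nkz,msh] -> 16 lines: sjack cskti emqa mnzx jhsfk oscli wimzx nvxp wfb grmg nkz msh bfch hgpp sqj key
Final line count: 16

Answer: 16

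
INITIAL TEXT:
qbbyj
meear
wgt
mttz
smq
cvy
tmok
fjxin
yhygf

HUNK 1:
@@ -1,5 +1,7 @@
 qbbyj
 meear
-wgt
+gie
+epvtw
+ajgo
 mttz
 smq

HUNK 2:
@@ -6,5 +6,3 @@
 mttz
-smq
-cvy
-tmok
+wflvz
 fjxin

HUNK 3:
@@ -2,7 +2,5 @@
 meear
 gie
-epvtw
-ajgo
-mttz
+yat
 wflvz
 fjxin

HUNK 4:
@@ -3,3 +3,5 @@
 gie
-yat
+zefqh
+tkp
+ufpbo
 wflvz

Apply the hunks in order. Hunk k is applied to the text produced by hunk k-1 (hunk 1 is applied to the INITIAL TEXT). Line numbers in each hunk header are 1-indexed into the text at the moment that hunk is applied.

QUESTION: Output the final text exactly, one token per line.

Answer: qbbyj
meear
gie
zefqh
tkp
ufpbo
wflvz
fjxin
yhygf

Derivation:
Hunk 1: at line 1 remove [wgt] add [gie,epvtw,ajgo] -> 11 lines: qbbyj meear gie epvtw ajgo mttz smq cvy tmok fjxin yhygf
Hunk 2: at line 6 remove [smq,cvy,tmok] add [wflvz] -> 9 lines: qbbyj meear gie epvtw ajgo mttz wflvz fjxin yhygf
Hunk 3: at line 2 remove [epvtw,ajgo,mttz] add [yat] -> 7 lines: qbbyj meear gie yat wflvz fjxin yhygf
Hunk 4: at line 3 remove [yat] add [zefqh,tkp,ufpbo] -> 9 lines: qbbyj meear gie zefqh tkp ufpbo wflvz fjxin yhygf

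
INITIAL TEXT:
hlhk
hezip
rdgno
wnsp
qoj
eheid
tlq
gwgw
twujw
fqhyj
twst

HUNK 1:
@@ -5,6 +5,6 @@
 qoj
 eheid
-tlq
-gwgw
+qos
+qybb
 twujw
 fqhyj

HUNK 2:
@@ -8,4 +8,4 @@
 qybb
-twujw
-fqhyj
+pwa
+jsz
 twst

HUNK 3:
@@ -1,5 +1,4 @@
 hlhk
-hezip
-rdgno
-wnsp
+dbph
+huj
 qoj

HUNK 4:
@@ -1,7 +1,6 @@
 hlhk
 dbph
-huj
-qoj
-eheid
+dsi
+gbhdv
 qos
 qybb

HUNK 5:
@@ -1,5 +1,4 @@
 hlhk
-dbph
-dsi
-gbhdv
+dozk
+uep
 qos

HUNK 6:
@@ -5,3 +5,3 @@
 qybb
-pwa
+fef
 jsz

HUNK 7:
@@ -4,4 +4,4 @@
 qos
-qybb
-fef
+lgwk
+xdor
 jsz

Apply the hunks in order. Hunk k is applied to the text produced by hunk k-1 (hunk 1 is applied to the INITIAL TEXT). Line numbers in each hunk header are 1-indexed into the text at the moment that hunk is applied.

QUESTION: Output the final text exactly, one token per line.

Answer: hlhk
dozk
uep
qos
lgwk
xdor
jsz
twst

Derivation:
Hunk 1: at line 5 remove [tlq,gwgw] add [qos,qybb] -> 11 lines: hlhk hezip rdgno wnsp qoj eheid qos qybb twujw fqhyj twst
Hunk 2: at line 8 remove [twujw,fqhyj] add [pwa,jsz] -> 11 lines: hlhk hezip rdgno wnsp qoj eheid qos qybb pwa jsz twst
Hunk 3: at line 1 remove [hezip,rdgno,wnsp] add [dbph,huj] -> 10 lines: hlhk dbph huj qoj eheid qos qybb pwa jsz twst
Hunk 4: at line 1 remove [huj,qoj,eheid] add [dsi,gbhdv] -> 9 lines: hlhk dbph dsi gbhdv qos qybb pwa jsz twst
Hunk 5: at line 1 remove [dbph,dsi,gbhdv] add [dozk,uep] -> 8 lines: hlhk dozk uep qos qybb pwa jsz twst
Hunk 6: at line 5 remove [pwa] add [fef] -> 8 lines: hlhk dozk uep qos qybb fef jsz twst
Hunk 7: at line 4 remove [qybb,fef] add [lgwk,xdor] -> 8 lines: hlhk dozk uep qos lgwk xdor jsz twst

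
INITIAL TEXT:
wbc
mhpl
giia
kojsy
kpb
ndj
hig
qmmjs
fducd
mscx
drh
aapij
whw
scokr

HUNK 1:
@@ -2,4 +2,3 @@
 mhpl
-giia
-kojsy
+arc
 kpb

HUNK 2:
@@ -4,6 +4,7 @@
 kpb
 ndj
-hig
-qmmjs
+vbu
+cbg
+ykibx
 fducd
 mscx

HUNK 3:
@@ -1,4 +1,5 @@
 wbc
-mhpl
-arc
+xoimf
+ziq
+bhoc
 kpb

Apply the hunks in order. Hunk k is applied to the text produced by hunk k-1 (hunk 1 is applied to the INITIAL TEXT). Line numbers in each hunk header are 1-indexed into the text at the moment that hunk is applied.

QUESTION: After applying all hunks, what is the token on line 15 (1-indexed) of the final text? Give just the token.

Hunk 1: at line 2 remove [giia,kojsy] add [arc] -> 13 lines: wbc mhpl arc kpb ndj hig qmmjs fducd mscx drh aapij whw scokr
Hunk 2: at line 4 remove [hig,qmmjs] add [vbu,cbg,ykibx] -> 14 lines: wbc mhpl arc kpb ndj vbu cbg ykibx fducd mscx drh aapij whw scokr
Hunk 3: at line 1 remove [mhpl,arc] add [xoimf,ziq,bhoc] -> 15 lines: wbc xoimf ziq bhoc kpb ndj vbu cbg ykibx fducd mscx drh aapij whw scokr
Final line 15: scokr

Answer: scokr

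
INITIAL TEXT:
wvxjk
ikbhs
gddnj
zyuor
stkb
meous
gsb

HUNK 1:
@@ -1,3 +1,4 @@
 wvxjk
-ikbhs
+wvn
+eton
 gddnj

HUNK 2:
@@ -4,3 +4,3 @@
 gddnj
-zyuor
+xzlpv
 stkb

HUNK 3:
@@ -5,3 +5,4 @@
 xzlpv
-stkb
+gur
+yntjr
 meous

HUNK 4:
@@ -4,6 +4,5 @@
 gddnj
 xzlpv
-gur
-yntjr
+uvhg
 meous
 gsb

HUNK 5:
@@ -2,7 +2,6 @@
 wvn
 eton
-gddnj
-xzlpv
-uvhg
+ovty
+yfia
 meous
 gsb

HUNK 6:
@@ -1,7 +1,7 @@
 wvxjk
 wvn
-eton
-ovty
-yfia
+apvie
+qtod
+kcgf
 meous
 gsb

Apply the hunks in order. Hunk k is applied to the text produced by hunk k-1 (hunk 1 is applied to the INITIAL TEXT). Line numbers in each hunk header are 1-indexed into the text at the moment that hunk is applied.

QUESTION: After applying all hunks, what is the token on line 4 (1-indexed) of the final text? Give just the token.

Hunk 1: at line 1 remove [ikbhs] add [wvn,eton] -> 8 lines: wvxjk wvn eton gddnj zyuor stkb meous gsb
Hunk 2: at line 4 remove [zyuor] add [xzlpv] -> 8 lines: wvxjk wvn eton gddnj xzlpv stkb meous gsb
Hunk 3: at line 5 remove [stkb] add [gur,yntjr] -> 9 lines: wvxjk wvn eton gddnj xzlpv gur yntjr meous gsb
Hunk 4: at line 4 remove [gur,yntjr] add [uvhg] -> 8 lines: wvxjk wvn eton gddnj xzlpv uvhg meous gsb
Hunk 5: at line 2 remove [gddnj,xzlpv,uvhg] add [ovty,yfia] -> 7 lines: wvxjk wvn eton ovty yfia meous gsb
Hunk 6: at line 1 remove [eton,ovty,yfia] add [apvie,qtod,kcgf] -> 7 lines: wvxjk wvn apvie qtod kcgf meous gsb
Final line 4: qtod

Answer: qtod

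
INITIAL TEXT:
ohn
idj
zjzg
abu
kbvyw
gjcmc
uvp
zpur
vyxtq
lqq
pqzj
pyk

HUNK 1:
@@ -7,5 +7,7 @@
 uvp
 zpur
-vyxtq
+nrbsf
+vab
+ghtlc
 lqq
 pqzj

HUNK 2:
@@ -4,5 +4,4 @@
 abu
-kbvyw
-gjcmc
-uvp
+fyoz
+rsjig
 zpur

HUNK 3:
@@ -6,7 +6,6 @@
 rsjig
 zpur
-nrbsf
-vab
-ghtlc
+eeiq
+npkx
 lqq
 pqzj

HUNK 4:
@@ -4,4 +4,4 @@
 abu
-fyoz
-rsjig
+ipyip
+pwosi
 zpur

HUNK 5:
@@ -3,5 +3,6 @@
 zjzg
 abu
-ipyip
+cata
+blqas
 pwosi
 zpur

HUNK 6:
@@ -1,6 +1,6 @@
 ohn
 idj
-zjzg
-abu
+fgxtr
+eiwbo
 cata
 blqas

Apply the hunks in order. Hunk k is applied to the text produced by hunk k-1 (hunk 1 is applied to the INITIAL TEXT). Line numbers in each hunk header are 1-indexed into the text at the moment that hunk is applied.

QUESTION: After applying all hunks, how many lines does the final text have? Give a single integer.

Answer: 13

Derivation:
Hunk 1: at line 7 remove [vyxtq] add [nrbsf,vab,ghtlc] -> 14 lines: ohn idj zjzg abu kbvyw gjcmc uvp zpur nrbsf vab ghtlc lqq pqzj pyk
Hunk 2: at line 4 remove [kbvyw,gjcmc,uvp] add [fyoz,rsjig] -> 13 lines: ohn idj zjzg abu fyoz rsjig zpur nrbsf vab ghtlc lqq pqzj pyk
Hunk 3: at line 6 remove [nrbsf,vab,ghtlc] add [eeiq,npkx] -> 12 lines: ohn idj zjzg abu fyoz rsjig zpur eeiq npkx lqq pqzj pyk
Hunk 4: at line 4 remove [fyoz,rsjig] add [ipyip,pwosi] -> 12 lines: ohn idj zjzg abu ipyip pwosi zpur eeiq npkx lqq pqzj pyk
Hunk 5: at line 3 remove [ipyip] add [cata,blqas] -> 13 lines: ohn idj zjzg abu cata blqas pwosi zpur eeiq npkx lqq pqzj pyk
Hunk 6: at line 1 remove [zjzg,abu] add [fgxtr,eiwbo] -> 13 lines: ohn idj fgxtr eiwbo cata blqas pwosi zpur eeiq npkx lqq pqzj pyk
Final line count: 13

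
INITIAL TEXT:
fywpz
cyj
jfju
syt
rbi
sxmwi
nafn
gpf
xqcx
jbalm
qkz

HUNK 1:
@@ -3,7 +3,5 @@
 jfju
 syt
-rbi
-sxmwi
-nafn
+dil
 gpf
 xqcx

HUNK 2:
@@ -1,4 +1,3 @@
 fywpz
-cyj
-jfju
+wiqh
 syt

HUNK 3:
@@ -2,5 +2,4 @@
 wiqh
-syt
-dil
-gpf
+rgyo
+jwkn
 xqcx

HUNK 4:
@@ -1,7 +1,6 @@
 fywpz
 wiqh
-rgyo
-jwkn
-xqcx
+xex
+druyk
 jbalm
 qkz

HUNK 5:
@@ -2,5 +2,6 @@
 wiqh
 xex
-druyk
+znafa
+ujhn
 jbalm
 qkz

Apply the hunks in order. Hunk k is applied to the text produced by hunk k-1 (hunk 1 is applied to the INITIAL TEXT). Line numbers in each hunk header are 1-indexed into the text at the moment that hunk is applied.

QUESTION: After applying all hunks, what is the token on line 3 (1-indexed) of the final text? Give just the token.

Hunk 1: at line 3 remove [rbi,sxmwi,nafn] add [dil] -> 9 lines: fywpz cyj jfju syt dil gpf xqcx jbalm qkz
Hunk 2: at line 1 remove [cyj,jfju] add [wiqh] -> 8 lines: fywpz wiqh syt dil gpf xqcx jbalm qkz
Hunk 3: at line 2 remove [syt,dil,gpf] add [rgyo,jwkn] -> 7 lines: fywpz wiqh rgyo jwkn xqcx jbalm qkz
Hunk 4: at line 1 remove [rgyo,jwkn,xqcx] add [xex,druyk] -> 6 lines: fywpz wiqh xex druyk jbalm qkz
Hunk 5: at line 2 remove [druyk] add [znafa,ujhn] -> 7 lines: fywpz wiqh xex znafa ujhn jbalm qkz
Final line 3: xex

Answer: xex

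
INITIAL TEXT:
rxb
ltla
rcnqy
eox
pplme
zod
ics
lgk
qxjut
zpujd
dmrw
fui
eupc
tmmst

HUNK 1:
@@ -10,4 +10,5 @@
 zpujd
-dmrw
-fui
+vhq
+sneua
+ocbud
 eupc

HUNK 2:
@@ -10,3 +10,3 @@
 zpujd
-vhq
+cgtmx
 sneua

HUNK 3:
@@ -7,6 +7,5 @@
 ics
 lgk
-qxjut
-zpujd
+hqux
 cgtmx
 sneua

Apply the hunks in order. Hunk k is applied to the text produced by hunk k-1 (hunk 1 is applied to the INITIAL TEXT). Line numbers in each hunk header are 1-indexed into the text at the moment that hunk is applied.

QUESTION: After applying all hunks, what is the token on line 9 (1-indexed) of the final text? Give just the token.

Answer: hqux

Derivation:
Hunk 1: at line 10 remove [dmrw,fui] add [vhq,sneua,ocbud] -> 15 lines: rxb ltla rcnqy eox pplme zod ics lgk qxjut zpujd vhq sneua ocbud eupc tmmst
Hunk 2: at line 10 remove [vhq] add [cgtmx] -> 15 lines: rxb ltla rcnqy eox pplme zod ics lgk qxjut zpujd cgtmx sneua ocbud eupc tmmst
Hunk 3: at line 7 remove [qxjut,zpujd] add [hqux] -> 14 lines: rxb ltla rcnqy eox pplme zod ics lgk hqux cgtmx sneua ocbud eupc tmmst
Final line 9: hqux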